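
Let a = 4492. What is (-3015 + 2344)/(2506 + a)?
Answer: -671/6998 ≈ -0.095885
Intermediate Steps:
(-3015 + 2344)/(2506 + a) = (-3015 + 2344)/(2506 + 4492) = -671/6998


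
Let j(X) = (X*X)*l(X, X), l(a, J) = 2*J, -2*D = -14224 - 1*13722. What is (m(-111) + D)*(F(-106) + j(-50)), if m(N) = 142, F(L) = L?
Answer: -3530246190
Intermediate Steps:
D = 13973 (D = -(-14224 - 1*13722)/2 = -(-14224 - 13722)/2 = -1/2*(-27946) = 13973)
j(X) = 2*X**3 (j(X) = (X*X)*(2*X) = X**2*(2*X) = 2*X**3)
(m(-111) + D)*(F(-106) + j(-50)) = (142 + 13973)*(-106 + 2*(-50)**3) = 14115*(-106 + 2*(-125000)) = 14115*(-106 - 250000) = 14115*(-250106) = -3530246190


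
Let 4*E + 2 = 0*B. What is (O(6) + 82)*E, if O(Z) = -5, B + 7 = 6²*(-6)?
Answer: -77/2 ≈ -38.500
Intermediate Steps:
B = -223 (B = -7 + 6²*(-6) = -7 + 36*(-6) = -7 - 216 = -223)
E = -½ (E = -½ + (0*(-223))/4 = -½ + (¼)*0 = -½ + 0 = -½ ≈ -0.50000)
(O(6) + 82)*E = (-5 + 82)*(-½) = 77*(-½) = -77/2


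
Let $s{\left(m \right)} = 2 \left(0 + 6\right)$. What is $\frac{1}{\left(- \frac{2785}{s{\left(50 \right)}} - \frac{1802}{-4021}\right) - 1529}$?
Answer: $- \frac{48252}{84954169} \approx -0.00056798$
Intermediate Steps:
$s{\left(m \right)} = 12$ ($s{\left(m \right)} = 2 \cdot 6 = 12$)
$\frac{1}{\left(- \frac{2785}{s{\left(50 \right)}} - \frac{1802}{-4021}\right) - 1529} = \frac{1}{\left(- \frac{2785}{12} - \frac{1802}{-4021}\right) - 1529} = \frac{1}{\left(\left(-2785\right) \frac{1}{12} - - \frac{1802}{4021}\right) - 1529} = \frac{1}{\left(- \frac{2785}{12} + \frac{1802}{4021}\right) - 1529} = \frac{1}{- \frac{11176861}{48252} - 1529} = \frac{1}{- \frac{84954169}{48252}} = - \frac{48252}{84954169}$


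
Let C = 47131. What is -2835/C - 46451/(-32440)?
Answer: 299616383/218418520 ≈ 1.3718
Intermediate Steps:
-2835/C - 46451/(-32440) = -2835/47131 - 46451/(-32440) = -2835*1/47131 - 46451*(-1/32440) = -405/6733 + 46451/32440 = 299616383/218418520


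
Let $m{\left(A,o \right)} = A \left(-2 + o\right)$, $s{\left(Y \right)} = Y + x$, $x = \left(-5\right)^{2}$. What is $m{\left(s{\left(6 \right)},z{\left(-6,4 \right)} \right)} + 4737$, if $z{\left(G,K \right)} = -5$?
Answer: $4520$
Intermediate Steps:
$x = 25$
$s{\left(Y \right)} = 25 + Y$ ($s{\left(Y \right)} = Y + 25 = 25 + Y$)
$m{\left(s{\left(6 \right)},z{\left(-6,4 \right)} \right)} + 4737 = \left(25 + 6\right) \left(-2 - 5\right) + 4737 = 31 \left(-7\right) + 4737 = -217 + 4737 = 4520$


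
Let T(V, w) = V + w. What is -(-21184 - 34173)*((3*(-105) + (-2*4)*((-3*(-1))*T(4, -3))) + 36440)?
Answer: 1998443057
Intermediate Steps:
-(-21184 - 34173)*((3*(-105) + (-2*4)*((-3*(-1))*T(4, -3))) + 36440) = -(-21184 - 34173)*((3*(-105) + (-2*4)*((-3*(-1))*(4 - 3))) + 36440) = -(-55357)*((-315 - 24) + 36440) = -(-55357)*(-339 + 36440) = -(-55357)*36101 = -1*(-1998443057) = 1998443057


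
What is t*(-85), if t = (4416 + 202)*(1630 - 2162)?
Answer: 208825960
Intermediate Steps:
t = -2456776 (t = 4618*(-532) = -2456776)
t*(-85) = -2456776*(-85) = 208825960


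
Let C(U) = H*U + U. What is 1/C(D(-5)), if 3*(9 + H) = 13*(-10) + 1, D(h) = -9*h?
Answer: -1/2295 ≈ -0.00043573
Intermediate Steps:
H = -52 (H = -9 + (13*(-10) + 1)/3 = -9 + (-130 + 1)/3 = -9 + (⅓)*(-129) = -9 - 43 = -52)
C(U) = -51*U (C(U) = -52*U + U = -51*U)
1/C(D(-5)) = 1/(-(-459)*(-5)) = 1/(-51*45) = 1/(-2295) = -1/2295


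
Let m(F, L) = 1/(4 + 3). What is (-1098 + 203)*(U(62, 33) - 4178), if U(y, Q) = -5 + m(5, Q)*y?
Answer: 26151005/7 ≈ 3.7359e+6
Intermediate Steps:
m(F, L) = ⅐ (m(F, L) = 1/7 = ⅐)
U(y, Q) = -5 + y/7
(-1098 + 203)*(U(62, 33) - 4178) = (-1098 + 203)*((-5 + (⅐)*62) - 4178) = -895*((-5 + 62/7) - 4178) = -895*(27/7 - 4178) = -895*(-29219/7) = 26151005/7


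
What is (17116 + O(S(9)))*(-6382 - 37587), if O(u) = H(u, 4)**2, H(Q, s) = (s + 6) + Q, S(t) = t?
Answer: -768446213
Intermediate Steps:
H(Q, s) = 6 + Q + s (H(Q, s) = (6 + s) + Q = 6 + Q + s)
O(u) = (10 + u)**2 (O(u) = (6 + u + 4)**2 = (10 + u)**2)
(17116 + O(S(9)))*(-6382 - 37587) = (17116 + (10 + 9)**2)*(-6382 - 37587) = (17116 + 19**2)*(-43969) = (17116 + 361)*(-43969) = 17477*(-43969) = -768446213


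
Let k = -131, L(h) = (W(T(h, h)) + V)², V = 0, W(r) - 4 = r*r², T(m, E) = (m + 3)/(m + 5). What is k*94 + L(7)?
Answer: -573543863/46656 ≈ -12293.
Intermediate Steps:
T(m, E) = (3 + m)/(5 + m)
W(r) = 4 + r³ (W(r) = 4 + r*r² = 4 + r³)
L(h) = (4 + (3 + h)³/(5 + h)³)² (L(h) = ((4 + ((3 + h)/(5 + h))³) + 0)² = ((4 + (3 + h)³/(5 + h)³) + 0)² = (4 + (3 + h)³/(5 + h)³)²)
k*94 + L(7) = -131*94 + ((3 + 7)³ + 4*(5 + 7)³)²/(5 + 7)⁶ = -12314 + (10³ + 4*12³)²/12⁶ = -12314 + (1000 + 4*1728)²/2985984 = -12314 + (1000 + 6912)²/2985984 = -12314 + (1/2985984)*7912² = -12314 + (1/2985984)*62599744 = -12314 + 978121/46656 = -573543863/46656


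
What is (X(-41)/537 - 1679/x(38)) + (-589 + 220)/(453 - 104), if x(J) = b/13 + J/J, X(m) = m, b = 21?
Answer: -4097887259/6372042 ≈ -643.10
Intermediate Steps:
x(J) = 34/13 (x(J) = 21/13 + J/J = 21*(1/13) + 1 = 21/13 + 1 = 34/13)
(X(-41)/537 - 1679/x(38)) + (-589 + 220)/(453 - 104) = (-41/537 - 1679/34/13) + (-589 + 220)/(453 - 104) = (-41*1/537 - 1679*13/34) - 369/349 = (-41/537 - 21827/34) - 369*1/349 = -11722493/18258 - 369/349 = -4097887259/6372042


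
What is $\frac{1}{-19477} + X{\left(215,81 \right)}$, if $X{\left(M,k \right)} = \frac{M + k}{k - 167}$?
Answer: $- \frac{2882639}{837511} \approx -3.4419$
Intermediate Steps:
$X{\left(M,k \right)} = \frac{M + k}{-167 + k}$
$\frac{1}{-19477} + X{\left(215,81 \right)} = \frac{1}{-19477} + \frac{215 + 81}{-167 + 81} = - \frac{1}{19477} + \frac{1}{-86} \cdot 296 = - \frac{1}{19477} - \frac{148}{43} = - \frac{2882639}{837511}$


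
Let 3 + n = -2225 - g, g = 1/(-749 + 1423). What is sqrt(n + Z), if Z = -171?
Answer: I*sqrt(1089808798)/674 ≈ 48.98*I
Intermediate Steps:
g = 1/674 ≈ 0.0014837
n = -1501673/674 (n = -3 + (-2225 - 1*1/674) = -3 + (-2225 - 1/674) = -3 - 1499651/674 = -1501673/674 ≈ -2228.0)
sqrt(n + Z) = sqrt(-1501673/674 - 171) = sqrt(-1616927/674) = I*sqrt(1089808798)/674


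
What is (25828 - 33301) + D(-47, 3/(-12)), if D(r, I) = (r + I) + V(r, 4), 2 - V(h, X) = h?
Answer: -29885/4 ≈ -7471.3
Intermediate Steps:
V(h, X) = 2 - h
D(r, I) = 2 + I (D(r, I) = (r + I) + (2 - r) = (I + r) + (2 - r) = 2 + I)
(25828 - 33301) + D(-47, 3/(-12)) = (25828 - 33301) + (2 + 3/(-12)) = -7473 + (2 - 1/12*3) = -7473 + (2 - ¼) = -7473 + 7/4 = -29885/4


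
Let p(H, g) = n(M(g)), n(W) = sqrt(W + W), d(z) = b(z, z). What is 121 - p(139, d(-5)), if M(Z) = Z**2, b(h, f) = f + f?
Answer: 121 - 10*sqrt(2) ≈ 106.86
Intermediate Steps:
b(h, f) = 2*f
d(z) = 2*z
n(W) = sqrt(2)*sqrt(W) (n(W) = sqrt(2*W) = sqrt(2)*sqrt(W))
p(H, g) = sqrt(2)*sqrt(g**2)
121 - p(139, d(-5)) = 121 - sqrt(2)*sqrt((2*(-5))**2) = 121 - sqrt(2)*sqrt((-10)**2) = 121 - sqrt(2)*sqrt(100) = 121 - sqrt(2)*10 = 121 - 10*sqrt(2)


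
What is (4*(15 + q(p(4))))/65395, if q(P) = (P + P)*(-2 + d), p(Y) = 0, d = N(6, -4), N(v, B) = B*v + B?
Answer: 12/13079 ≈ 0.00091750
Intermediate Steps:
N(v, B) = B + B*v
d = -28 (d = -4*(1 + 6) = -4*7 = -28)
q(P) = -60*P (q(P) = (P + P)*(-2 - 28) = (2*P)*(-30) = -60*P)
(4*(15 + q(p(4))))/65395 = (4*(15 - 60*0))/65395 = (4*(15 + 0))*(1/65395) = (4*15)*(1/65395) = 60*(1/65395) = 12/13079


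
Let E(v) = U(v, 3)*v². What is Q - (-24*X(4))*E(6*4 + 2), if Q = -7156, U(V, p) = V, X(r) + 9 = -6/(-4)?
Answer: -3170836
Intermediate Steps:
X(r) = -15/2 (X(r) = -9 - 6/(-4) = -9 - 6*(-¼) = -9 + 3/2 = -15/2)
E(v) = v³ (E(v) = v*v² = v³)
Q - (-24*X(4))*E(6*4 + 2) = -7156 - (-24*(-15/2))*(6*4 + 2)³ = -7156 - 180*(24 + 2)³ = -7156 - 180*26³ = -7156 - 180*17576 = -7156 - 1*3163680 = -7156 - 3163680 = -3170836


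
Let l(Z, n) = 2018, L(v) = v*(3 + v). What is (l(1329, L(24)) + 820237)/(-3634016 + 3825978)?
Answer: 20055/4682 ≈ 4.2834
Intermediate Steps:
(l(1329, L(24)) + 820237)/(-3634016 + 3825978) = (2018 + 820237)/(-3634016 + 3825978) = 822255/191962 = 822255*(1/191962) = 20055/4682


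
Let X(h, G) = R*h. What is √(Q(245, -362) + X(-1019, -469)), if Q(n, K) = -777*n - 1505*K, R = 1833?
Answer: I*√1513382 ≈ 1230.2*I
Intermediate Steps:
X(h, G) = 1833*h
Q(n, K) = -1505*K - 777*n
√(Q(245, -362) + X(-1019, -469)) = √((-1505*(-362) - 777*245) + 1833*(-1019)) = √((544810 - 190365) - 1867827) = √(354445 - 1867827) = √(-1513382) = I*√1513382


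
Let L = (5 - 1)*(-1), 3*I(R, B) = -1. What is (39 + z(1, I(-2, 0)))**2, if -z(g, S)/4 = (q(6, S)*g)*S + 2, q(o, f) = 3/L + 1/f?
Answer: 676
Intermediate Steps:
I(R, B) = -1/3 (I(R, B) = (1/3)*(-1) = -1/3)
L = -4 (L = 4*(-1) = -4)
q(o, f) = -3/4 + 1/f (q(o, f) = 3/(-4) + 1/f = 3*(-1/4) + 1/f = -3/4 + 1/f)
z(g, S) = -8 - 4*S*g*(-3/4 + 1/S) (z(g, S) = -4*(((-3/4 + 1/S)*g)*S + 2) = -4*((g*(-3/4 + 1/S))*S + 2) = -4*(S*g*(-3/4 + 1/S) + 2) = -4*(2 + S*g*(-3/4 + 1/S)) = -8 - 4*S*g*(-3/4 + 1/S))
(39 + z(1, I(-2, 0)))**2 = (39 + (-8 + 1*(-4 + 3*(-1/3))))**2 = (39 + (-8 + 1*(-4 - 1)))**2 = (39 + (-8 + 1*(-5)))**2 = (39 + (-8 - 5))**2 = (39 - 13)**2 = 26**2 = 676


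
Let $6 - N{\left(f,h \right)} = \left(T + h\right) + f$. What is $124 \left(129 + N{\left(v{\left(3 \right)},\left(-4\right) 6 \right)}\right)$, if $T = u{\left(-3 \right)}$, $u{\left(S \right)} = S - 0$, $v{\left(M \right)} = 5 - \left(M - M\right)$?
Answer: $19468$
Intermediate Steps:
$v{\left(M \right)} = 5$ ($v{\left(M \right)} = 5 - 0 = 5 + 0 = 5$)
$u{\left(S \right)} = S$ ($u{\left(S \right)} = S + 0 = S$)
$T = -3$
$N{\left(f,h \right)} = 9 - f - h$ ($N{\left(f,h \right)} = 6 - \left(\left(-3 + h\right) + f\right) = 6 - \left(-3 + f + h\right) = 9 - f - h$)
$124 \left(129 + N{\left(v{\left(3 \right)},\left(-4\right) 6 \right)}\right) = 124 \left(129 - \left(-4 - 24\right)\right) = 124 \left(129 - -28\right) = 124 \left(129 + \left(9 - 5 + 24\right)\right) = 124 \left(129 + 28\right) = 124 \cdot 157 = 19468$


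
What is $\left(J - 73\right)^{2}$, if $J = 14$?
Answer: $3481$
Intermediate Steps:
$\left(J - 73\right)^{2} = \left(14 - 73\right)^{2} = \left(-59\right)^{2} = 3481$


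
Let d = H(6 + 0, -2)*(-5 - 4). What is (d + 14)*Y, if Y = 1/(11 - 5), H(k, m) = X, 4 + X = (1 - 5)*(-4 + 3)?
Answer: 7/3 ≈ 2.3333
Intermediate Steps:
X = 0 (X = -4 + (1 - 5)*(-4 + 3) = -4 - 4*(-1) = -4 + 4 = 0)
H(k, m) = 0
d = 0 (d = 0*(-5 - 4) = 0*(-9) = 0)
Y = ⅙ (Y = 1/6 = ⅙ ≈ 0.16667)
(d + 14)*Y = (0 + 14)*(⅙) = 14*(⅙) = 7/3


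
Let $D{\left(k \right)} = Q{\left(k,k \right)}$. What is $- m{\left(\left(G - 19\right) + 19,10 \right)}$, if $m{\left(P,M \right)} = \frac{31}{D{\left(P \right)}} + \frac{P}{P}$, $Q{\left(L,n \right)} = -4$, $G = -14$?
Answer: $\frac{27}{4} \approx 6.75$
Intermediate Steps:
$D{\left(k \right)} = -4$
$m{\left(P,M \right)} = - \frac{27}{4}$ ($m{\left(P,M \right)} = \frac{31}{-4} + \frac{P}{P} = 31 \left(- \frac{1}{4}\right) + 1 = - \frac{31}{4} + 1 = - \frac{27}{4}$)
$- m{\left(\left(G - 19\right) + 19,10 \right)} = \left(-1\right) \left(- \frac{27}{4}\right) = \frac{27}{4}$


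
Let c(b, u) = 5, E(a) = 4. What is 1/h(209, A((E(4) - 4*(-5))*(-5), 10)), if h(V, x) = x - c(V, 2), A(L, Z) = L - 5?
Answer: -1/130 ≈ -0.0076923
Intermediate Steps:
A(L, Z) = -5 + L
h(V, x) = -5 + x (h(V, x) = x - 1*5 = x - 5 = -5 + x)
1/h(209, A((E(4) - 4*(-5))*(-5), 10)) = 1/(-5 + (-5 + (4 - 4*(-5))*(-5))) = 1/(-5 + (-5 + (4 + 20)*(-5))) = 1/(-5 + (-5 + 24*(-5))) = 1/(-5 + (-5 - 120)) = 1/(-5 - 125) = 1/(-130) = -1/130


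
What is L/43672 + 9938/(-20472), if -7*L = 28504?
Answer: -32335895/55878324 ≈ -0.57868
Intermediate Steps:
L = -4072 (L = -1/7*28504 = -4072)
L/43672 + 9938/(-20472) = -4072/43672 + 9938/(-20472) = -4072*1/43672 + 9938*(-1/20472) = -509/5459 - 4969/10236 = -32335895/55878324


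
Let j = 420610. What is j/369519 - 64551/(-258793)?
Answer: 132703744699/95628930567 ≈ 1.3877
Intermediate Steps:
j/369519 - 64551/(-258793) = 420610/369519 - 64551/(-258793) = 420610*(1/369519) - 64551*(-1/258793) = 420610/369519 + 64551/258793 = 132703744699/95628930567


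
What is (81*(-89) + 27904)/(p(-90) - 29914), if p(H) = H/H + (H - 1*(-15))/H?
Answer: -124170/179473 ≈ -0.69186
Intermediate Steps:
p(H) = 1 + (15 + H)/H (p(H) = 1 + (H + 15)/H = 1 + (15 + H)/H)
(81*(-89) + 27904)/(p(-90) - 29914) = (81*(-89) + 27904)/((2 + 15/(-90)) - 29914) = (-7209 + 27904)/((2 + 15*(-1/90)) - 29914) = 20695/((2 - ⅙) - 29914) = 20695/(11/6 - 29914) = 20695/(-179473/6) = 20695*(-6/179473) = -124170/179473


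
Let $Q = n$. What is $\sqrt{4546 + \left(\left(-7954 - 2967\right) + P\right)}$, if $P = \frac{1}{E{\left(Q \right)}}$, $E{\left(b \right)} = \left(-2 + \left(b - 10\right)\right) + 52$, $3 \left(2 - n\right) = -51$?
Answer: $\frac{14 i \sqrt{113221}}{59} \approx 79.844 i$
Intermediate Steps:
$n = 19$ ($n = 2 - -17 = 2 + 17 = 19$)
$Q = 19$
$E{\left(b \right)} = 40 + b$ ($E{\left(b \right)} = \left(-2 + \left(-10 + b\right)\right) + 52 = \left(-12 + b\right) + 52 = 40 + b$)
$P = \frac{1}{59}$ ($P = \frac{1}{40 + 19} = \frac{1}{59} \approx 0.016949$)
$\sqrt{4546 + \left(\left(-7954 - 2967\right) + P\right)} = \sqrt{4546 + \left(\left(-7954 - 2967\right) + \frac{1}{59}\right)} = \sqrt{4546 + \left(-10921 + \frac{1}{59}\right)} = \sqrt{4546 - \frac{644338}{59}} = \sqrt{- \frac{376124}{59}} = \frac{14 i \sqrt{113221}}{59}$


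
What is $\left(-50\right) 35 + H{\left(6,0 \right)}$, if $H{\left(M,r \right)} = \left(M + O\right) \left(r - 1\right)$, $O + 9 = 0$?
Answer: $-1747$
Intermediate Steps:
$O = -9$ ($O = -9 + 0 = -9$)
$H{\left(M,r \right)} = \left(-1 + r\right) \left(-9 + M\right)$ ($H{\left(M,r \right)} = \left(M - 9\right) \left(r - 1\right) = \left(-9 + M\right) \left(-1 + r\right) = \left(-1 + r\right) \left(-9 + M\right)$)
$\left(-50\right) 35 + H{\left(6,0 \right)} = \left(-50\right) 35 + \left(9 - 6 - 0 + 6 \cdot 0\right) = -1750 + \left(9 - 6 + 0 + 0\right) = -1750 + 3 = -1747$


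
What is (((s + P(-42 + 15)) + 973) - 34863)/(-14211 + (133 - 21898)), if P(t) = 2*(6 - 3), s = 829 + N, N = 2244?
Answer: 30811/35976 ≈ 0.85643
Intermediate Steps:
s = 3073 (s = 829 + 2244 = 3073)
P(t) = 6 (P(t) = 2*3 = 6)
(((s + P(-42 + 15)) + 973) - 34863)/(-14211 + (133 - 21898)) = (((3073 + 6) + 973) - 34863)/(-14211 + (133 - 21898)) = ((3079 + 973) - 34863)/(-14211 - 21765) = (4052 - 34863)/(-35976) = -30811*(-1/35976) = 30811/35976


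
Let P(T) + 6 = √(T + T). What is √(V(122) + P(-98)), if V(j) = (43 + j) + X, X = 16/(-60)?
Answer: √(35715 + 3150*I)/15 ≈ 12.611 + 0.55506*I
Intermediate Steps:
X = -4/15 (X = 16*(-1/60) = -4/15 ≈ -0.26667)
P(T) = -6 + √2*√T (P(T) = -6 + √(T + T) = -6 + √(2*T) = -6 + √2*√T)
V(j) = 641/15 + j (V(j) = (43 + j) - 4/15 = 641/15 + j)
√(V(122) + P(-98)) = √((641/15 + 122) + (-6 + √2*√(-98))) = √(2471/15 + (-6 + √2*(7*I*√2))) = √(2471/15 + (-6 + 14*I)) = √(2381/15 + 14*I)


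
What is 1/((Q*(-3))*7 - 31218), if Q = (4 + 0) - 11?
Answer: -1/31071 ≈ -3.2184e-5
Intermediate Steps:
Q = -7 (Q = 4 - 11 = -7)
1/((Q*(-3))*7 - 31218) = 1/(-7*(-3)*7 - 31218) = 1/(21*7 - 31218) = 1/(147 - 31218) = 1/(-31071) = -1/31071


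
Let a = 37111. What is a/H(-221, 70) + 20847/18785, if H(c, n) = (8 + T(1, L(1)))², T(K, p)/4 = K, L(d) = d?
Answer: 700132103/2705040 ≈ 258.83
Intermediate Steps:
T(K, p) = 4*K
H(c, n) = 144 (H(c, n) = (8 + 4*1)² = (8 + 4)² = 12² = 144)
a/H(-221, 70) + 20847/18785 = 37111/144 + 20847/18785 = 700132103/2705040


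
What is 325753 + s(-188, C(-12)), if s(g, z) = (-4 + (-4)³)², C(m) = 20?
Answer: 330377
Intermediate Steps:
s(g, z) = 4624 (s(g, z) = (-4 - 64)² = (-68)² = 4624)
325753 + s(-188, C(-12)) = 325753 + 4624 = 330377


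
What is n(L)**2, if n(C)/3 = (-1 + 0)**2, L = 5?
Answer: 9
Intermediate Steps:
n(C) = 3 (n(C) = 3*(-1 + 0)**2 = 3*(-1)**2 = 3*1 = 3)
n(L)**2 = 3**2 = 9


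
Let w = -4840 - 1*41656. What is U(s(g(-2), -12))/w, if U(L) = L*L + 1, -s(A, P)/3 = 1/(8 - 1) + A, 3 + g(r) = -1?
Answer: -3305/1139152 ≈ -0.0029013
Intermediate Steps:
g(r) = -4 (g(r) = -3 - 1 = -4)
s(A, P) = -3/7 - 3*A (s(A, P) = -3*(1/(8 - 1) + A) = -3*(1/7 + A) = -3/7 - 3*A)
U(L) = 1 + L**2 (U(L) = L**2 + 1 = 1 + L**2)
w = -46496 (w = -4840 - 41656 = -46496)
U(s(g(-2), -12))/w = (1 + (-3/7 - 3*(-4))**2)/(-46496) = (1 + (-3/7 + 12)**2)*(-1/46496) = (1 + (81/7)**2)*(-1/46496) = (1 + 6561/49)*(-1/46496) = (6610/49)*(-1/46496) = -3305/1139152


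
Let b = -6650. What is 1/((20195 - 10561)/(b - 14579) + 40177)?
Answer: 21229/852907899 ≈ 2.4890e-5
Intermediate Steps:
1/((20195 - 10561)/(b - 14579) + 40177) = 1/((20195 - 10561)/(-6650 - 14579) + 40177) = 1/(9634/(-21229) + 40177) = 1/(9634*(-1/21229) + 40177) = 1/(-9634/21229 + 40177) = 1/(852907899/21229) = 21229/852907899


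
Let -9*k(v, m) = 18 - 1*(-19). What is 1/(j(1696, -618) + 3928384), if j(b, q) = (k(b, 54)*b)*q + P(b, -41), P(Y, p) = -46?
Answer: 3/24711926 ≈ 1.2140e-7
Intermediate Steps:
k(v, m) = -37/9 (k(v, m) = -(18 - 1*(-19))/9 = -(18 + 19)/9 = -⅑*37 = -37/9)
j(b, q) = -46 - 37*b*q/9 (j(b, q) = (-37*b/9)*q - 46 = -37*b*q/9 - 46 = -46 - 37*b*q/9)
1/(j(1696, -618) + 3928384) = 1/((-46 - 37/9*1696*(-618)) + 3928384) = 1/((-46 + 12926912/3) + 3928384) = 1/(12926774/3 + 3928384) = 1/(24711926/3) = 3/24711926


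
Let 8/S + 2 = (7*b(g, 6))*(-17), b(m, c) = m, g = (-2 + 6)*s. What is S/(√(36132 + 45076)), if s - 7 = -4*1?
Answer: -√20302/7257965 ≈ -1.9632e-5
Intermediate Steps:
s = 3 (s = 7 - 4*1 = 7 - 4 = 3)
g = 12 (g = (-2 + 6)*3 = 4*3 = 12)
S = -4/715 (S = 8/(-2 + (7*12)*(-17)) = 8/(-2 + 84*(-17)) = 8/(-2 - 1428) = 8/(-1430) = 8*(-1/1430) = -4/715 ≈ -0.0055944)
S/(√(36132 + 45076)) = -4/(715*√(36132 + 45076)) = -4*√20302/40604/715 = -√20302/7257965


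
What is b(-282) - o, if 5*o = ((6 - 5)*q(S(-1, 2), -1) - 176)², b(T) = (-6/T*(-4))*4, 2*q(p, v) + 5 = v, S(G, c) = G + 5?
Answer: -1506007/235 ≈ -6408.5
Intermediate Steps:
S(G, c) = 5 + G
q(p, v) = -5/2 + v/2
b(T) = 96/T (b(T) = (24/T)*4 = 96/T)
o = 32041/5 (o = ((6 - 5)*(-5/2 + (½)*(-1)) - 176)²/5 = (1*(-5/2 - ½) - 176)²/5 = (1*(-3) - 176)²/5 = (-3 - 176)²/5 = (⅕)*(-179)² = (⅕)*32041 = 32041/5 ≈ 6408.2)
b(-282) - o = 96/(-282) - 1*32041/5 = 96*(-1/282) - 32041/5 = -16/47 - 32041/5 = -1506007/235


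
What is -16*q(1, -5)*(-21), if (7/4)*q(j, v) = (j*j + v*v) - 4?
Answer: 4224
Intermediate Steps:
q(j, v) = -16/7 + 4*j²/7 + 4*v²/7 (q(j, v) = 4*((j*j + v*v) - 4)/7 = 4*((j² + v²) - 4)/7 = 4*(-4 + j² + v²)/7 = -16/7 + 4*j²/7 + 4*v²/7)
-16*q(1, -5)*(-21) = -16*(-16/7 + (4/7)*1² + (4/7)*(-5)²)*(-21) = -16*(-16/7 + (4/7)*1 + (4/7)*25)*(-21) = -16*(-16/7 + 4/7 + 100/7)*(-21) = -16*88/7*(-21) = -1408/7*(-21) = 4224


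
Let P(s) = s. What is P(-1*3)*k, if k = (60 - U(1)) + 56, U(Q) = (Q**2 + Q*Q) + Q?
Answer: -339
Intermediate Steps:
U(Q) = Q + 2*Q**2 (U(Q) = (Q**2 + Q**2) + Q = 2*Q**2 + Q = Q + 2*Q**2)
k = 113 (k = (60 - (1 + 2*1)) + 56 = (60 - (1 + 2)) + 56 = (60 - 3) + 56 = 57 + 56 = 113)
P(-1*3)*k = -1*3*113 = -3*113 = -339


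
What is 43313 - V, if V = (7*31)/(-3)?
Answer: 130156/3 ≈ 43385.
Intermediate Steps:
V = -217/3 (V = 217*(-1/3) = -217/3 ≈ -72.333)
43313 - V = 43313 - 1*(-217/3) = 43313 + 217/3 = 130156/3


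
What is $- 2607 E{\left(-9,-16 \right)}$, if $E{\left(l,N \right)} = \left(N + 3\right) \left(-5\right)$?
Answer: $-169455$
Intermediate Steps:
$E{\left(l,N \right)} = -15 - 5 N$ ($E{\left(l,N \right)} = \left(3 + N\right) \left(-5\right) = -15 - 5 N$)
$- 2607 E{\left(-9,-16 \right)} = - 2607 \left(-15 - -80\right) = - 2607 \left(-15 + 80\right) = \left(-2607\right) 65 = -169455$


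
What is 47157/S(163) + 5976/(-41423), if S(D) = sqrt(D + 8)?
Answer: -5976/41423 + 15719*sqrt(19)/19 ≈ 3606.0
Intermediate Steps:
S(D) = sqrt(8 + D)
47157/S(163) + 5976/(-41423) = 47157/(sqrt(8 + 163)) + 5976/(-41423) = 47157/(sqrt(171)) + 5976*(-1/41423) = 47157/((3*sqrt(19))) - 5976/41423 = 47157*(sqrt(19)/57) - 5976/41423 = 15719*sqrt(19)/19 - 5976/41423 = -5976/41423 + 15719*sqrt(19)/19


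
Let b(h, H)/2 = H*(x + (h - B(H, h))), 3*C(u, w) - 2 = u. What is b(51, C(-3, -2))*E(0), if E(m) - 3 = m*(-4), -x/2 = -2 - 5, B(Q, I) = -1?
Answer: -132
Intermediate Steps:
C(u, w) = 2/3 + u/3
x = 14 (x = -2*(-2 - 5) = -2*(-7) = 14)
E(m) = 3 - 4*m (E(m) = 3 + m*(-4) = 3 - 4*m)
b(h, H) = 2*H*(15 + h) (b(h, H) = 2*(H*(14 + (h - 1*(-1)))) = 2*(H*(14 + (h + 1))) = 2*(H*(14 + (1 + h))) = 2*(H*(15 + h)) = 2*H*(15 + h))
b(51, C(-3, -2))*E(0) = (2*(2/3 + (1/3)*(-3))*(15 + 51))*(3 - 4*0) = (2*(2/3 - 1)*66)*(3 + 0) = (2*(-1/3)*66)*3 = -44*3 = -132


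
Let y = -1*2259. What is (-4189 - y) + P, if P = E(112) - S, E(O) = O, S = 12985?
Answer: -14803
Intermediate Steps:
y = -2259
P = -12873 (P = 112 - 1*12985 = 112 - 12985 = -12873)
(-4189 - y) + P = (-4189 - 1*(-2259)) - 12873 = (-4189 + 2259) - 12873 = -1930 - 12873 = -14803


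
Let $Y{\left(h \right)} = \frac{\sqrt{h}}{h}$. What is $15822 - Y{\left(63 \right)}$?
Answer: $15822 - \frac{\sqrt{7}}{21} \approx 15822.0$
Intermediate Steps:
$Y{\left(h \right)} = \frac{1}{\sqrt{h}}$
$15822 - Y{\left(63 \right)} = 15822 - \frac{1}{\sqrt{63}} = 15822 - \frac{\sqrt{7}}{21}$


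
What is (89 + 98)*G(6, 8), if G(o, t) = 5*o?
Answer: 5610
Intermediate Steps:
(89 + 98)*G(6, 8) = (89 + 98)*(5*6) = 187*30 = 5610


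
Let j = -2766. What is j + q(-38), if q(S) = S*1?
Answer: -2804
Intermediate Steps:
q(S) = S
j + q(-38) = -2766 - 38 = -2804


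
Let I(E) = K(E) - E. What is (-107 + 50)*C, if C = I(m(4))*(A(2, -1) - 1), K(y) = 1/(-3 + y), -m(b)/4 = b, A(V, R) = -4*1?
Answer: 4545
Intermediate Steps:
A(V, R) = -4
m(b) = -4*b
I(E) = 1/(-3 + E) - E
C = -1515/19 (C = ((1 - (-4*4)*(-3 - 4*4))/(-3 - 4*4))*(-4 - 1) = ((1 - 1*(-16)*(-3 - 16))/(-3 - 16))*(-5) = ((1 - 1*(-16)*(-19))/(-19))*(-5) = -(1 - 304)/19*(-5) = -1/19*(-303)*(-5) = (303/19)*(-5) = -1515/19 ≈ -79.737)
(-107 + 50)*C = (-107 + 50)*(-1515/19) = -57*(-1515/19) = 4545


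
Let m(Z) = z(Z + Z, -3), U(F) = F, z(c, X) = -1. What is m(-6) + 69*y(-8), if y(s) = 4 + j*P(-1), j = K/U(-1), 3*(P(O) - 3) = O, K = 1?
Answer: 91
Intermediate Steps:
P(O) = 3 + O/3
j = -1 (j = 1/(-1) = 1*(-1) = -1)
m(Z) = -1
y(s) = 4/3 (y(s) = 4 - (3 + (⅓)*(-1)) = 4 - (3 - ⅓) = 4 - 1*8/3 = 4 - 8/3 = 4/3)
m(-6) + 69*y(-8) = -1 + 69*(4/3) = -1 + 92 = 91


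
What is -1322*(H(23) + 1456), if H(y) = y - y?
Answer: -1924832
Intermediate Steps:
H(y) = 0
-1322*(H(23) + 1456) = -1322*(0 + 1456) = -1322*1456 = -1924832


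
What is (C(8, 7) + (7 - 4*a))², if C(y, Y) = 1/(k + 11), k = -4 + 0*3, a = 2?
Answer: 36/49 ≈ 0.73469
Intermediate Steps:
k = -4 (k = -4 + 0 = -4)
C(y, Y) = ⅐ (C(y, Y) = 1/(-4 + 11) = 1/7 = ⅐)
(C(8, 7) + (7 - 4*a))² = (⅐ + (7 - 4*2))² = (⅐ + (7 - 8))² = (⅐ - 1)² = (-6/7)² = 36/49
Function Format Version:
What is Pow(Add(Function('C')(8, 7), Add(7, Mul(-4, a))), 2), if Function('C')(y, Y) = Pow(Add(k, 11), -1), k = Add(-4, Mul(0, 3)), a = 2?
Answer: Rational(36, 49) ≈ 0.73469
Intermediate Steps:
k = -4 (k = Add(-4, 0) = -4)
Function('C')(y, Y) = Rational(1, 7) (Function('C')(y, Y) = Pow(Add(-4, 11), -1) = Pow(7, -1) = Rational(1, 7))
Pow(Add(Function('C')(8, 7), Add(7, Mul(-4, a))), 2) = Pow(Add(Rational(1, 7), Add(7, Mul(-4, 2))), 2) = Pow(Add(Rational(1, 7), Add(7, -8)), 2) = Pow(Add(Rational(1, 7), -1), 2) = Pow(Rational(-6, 7), 2) = Rational(36, 49)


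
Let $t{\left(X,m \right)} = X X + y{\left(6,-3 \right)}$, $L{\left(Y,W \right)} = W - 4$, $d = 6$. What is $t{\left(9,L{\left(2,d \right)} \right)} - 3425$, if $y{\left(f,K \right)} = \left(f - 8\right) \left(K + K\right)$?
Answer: $-3332$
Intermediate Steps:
$L{\left(Y,W \right)} = -4 + W$
$y{\left(f,K \right)} = 2 K \left(-8 + f\right)$ ($y{\left(f,K \right)} = \left(-8 + f\right) 2 K = 2 K \left(-8 + f\right)$)
$t{\left(X,m \right)} = 12 + X^{2}$ ($t{\left(X,m \right)} = X X + 2 \left(-3\right) \left(-8 + 6\right) = X^{2} + 2 \left(-3\right) \left(-2\right) = X^{2} + 12 = 12 + X^{2}$)
$t{\left(9,L{\left(2,d \right)} \right)} - 3425 = \left(12 + 9^{2}\right) - 3425 = \left(12 + 81\right) - 3425 = 93 - 3425 = -3332$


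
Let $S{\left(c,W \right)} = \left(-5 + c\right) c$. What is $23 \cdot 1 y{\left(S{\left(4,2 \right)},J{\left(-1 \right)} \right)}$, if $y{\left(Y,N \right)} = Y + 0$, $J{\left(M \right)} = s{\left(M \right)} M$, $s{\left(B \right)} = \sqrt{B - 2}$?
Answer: $-92$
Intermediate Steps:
$s{\left(B \right)} = \sqrt{-2 + B}$
$S{\left(c,W \right)} = c \left(-5 + c\right)$
$J{\left(M \right)} = M \sqrt{-2 + M}$ ($J{\left(M \right)} = \sqrt{-2 + M} M = M \sqrt{-2 + M}$)
$y{\left(Y,N \right)} = Y$
$23 \cdot 1 y{\left(S{\left(4,2 \right)},J{\left(-1 \right)} \right)} = 23 \cdot 1 \cdot 4 \left(-5 + 4\right) = 23 \cdot 4 \left(-1\right) = 23 \left(-4\right) = -92$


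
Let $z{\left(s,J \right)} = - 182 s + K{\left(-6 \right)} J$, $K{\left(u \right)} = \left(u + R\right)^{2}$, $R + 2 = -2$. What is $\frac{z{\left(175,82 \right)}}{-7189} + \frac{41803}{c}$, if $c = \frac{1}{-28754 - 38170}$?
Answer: $- \frac{20112118711058}{7189} \approx -2.7976 \cdot 10^{9}$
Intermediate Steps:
$R = -4$ ($R = -2 - 2 = -4$)
$c = - \frac{1}{66924}$ ($c = \frac{1}{-66924} = - \frac{1}{66924} \approx -1.4942 \cdot 10^{-5}$)
$K{\left(u \right)} = \left(-4 + u\right)^{2}$ ($K{\left(u \right)} = \left(u - 4\right)^{2} = \left(-4 + u\right)^{2}$)
$z{\left(s,J \right)} = - 182 s + 100 J$ ($z{\left(s,J \right)} = - 182 s + \left(-4 - 6\right)^{2} J = - 182 s + \left(-10\right)^{2} J = - 182 s + 100 J$)
$\frac{z{\left(175,82 \right)}}{-7189} + \frac{41803}{c} = \frac{\left(-182\right) 175 + 100 \cdot 82}{-7189} + \frac{41803}{- \frac{1}{66924}} = \left(-31850 + 8200\right) \left(- \frac{1}{7189}\right) + 41803 \left(-66924\right) = \left(-23650\right) \left(- \frac{1}{7189}\right) - 2797623972 = \frac{23650}{7189} - 2797623972 = - \frac{20112118711058}{7189}$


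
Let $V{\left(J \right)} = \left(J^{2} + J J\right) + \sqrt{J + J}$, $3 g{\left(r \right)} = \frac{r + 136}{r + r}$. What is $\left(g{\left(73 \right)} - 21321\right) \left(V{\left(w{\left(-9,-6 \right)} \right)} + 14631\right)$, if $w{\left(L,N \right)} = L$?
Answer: $- \frac{46047596159}{146} - \frac{9338389 i \sqrt{2}}{146} \approx -3.1539 \cdot 10^{8} - 90455.0 i$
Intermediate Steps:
$g{\left(r \right)} = \frac{136 + r}{6 r}$ ($g{\left(r \right)} = \frac{\left(r + 136\right) \frac{1}{r + r}}{3} = \frac{\left(136 + r\right) \frac{1}{2 r}}{3} = \frac{\frac{1}{2} \frac{1}{r} \left(136 + r\right)}{3} = \frac{136 + r}{6 r}$)
$V{\left(J \right)} = 2 J^{2} + \sqrt{2} \sqrt{J}$ ($V{\left(J \right)} = \left(J^{2} + J^{2}\right) + \sqrt{2 J} = 2 J^{2} + \sqrt{2} \sqrt{J}$)
$\left(g{\left(73 \right)} - 21321\right) \left(V{\left(w{\left(-9,-6 \right)} \right)} + 14631\right) = \left(\frac{136 + 73}{6 \cdot 73} - 21321\right) \left(\left(2 \left(-9\right)^{2} + \sqrt{2} \sqrt{-9}\right) + 14631\right) = \left(\frac{1}{6} \cdot \frac{1}{73} \cdot 209 - 21321\right) \left(\left(2 \cdot 81 + \sqrt{2} \cdot 3 i\right) + 14631\right) = \left(\frac{209}{438} - 21321\right) \left(\left(162 + 3 i \sqrt{2}\right) + 14631\right) = - \frac{9338389 \left(14793 + 3 i \sqrt{2}\right)}{438} = - \frac{46047596159}{146} - \frac{9338389 i \sqrt{2}}{146}$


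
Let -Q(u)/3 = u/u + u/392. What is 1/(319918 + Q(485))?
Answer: 392/125405225 ≈ 3.1259e-6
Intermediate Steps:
Q(u) = -3 - 3*u/392 (Q(u) = -3*(u/u + u/392) = -3*(1 + u*(1/392)) = -3*(1 + u/392) = -3 - 3*u/392)
1/(319918 + Q(485)) = 1/(319918 + (-3 - 3/392*485)) = 1/(319918 + (-3 - 1455/392)) = 1/(319918 - 2631/392) = 1/(125405225/392) = 392/125405225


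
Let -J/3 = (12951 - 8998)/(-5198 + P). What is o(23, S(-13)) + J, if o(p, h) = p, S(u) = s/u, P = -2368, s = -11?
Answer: 61959/2522 ≈ 24.567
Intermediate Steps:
S(u) = -11/u
J = 3953/2522 (J = -3*(12951 - 8998)/(-5198 - 2368) = -11859/(-7566) = -11859*(-1)/7566 = -3*(-3953/7566) = 3953/2522 ≈ 1.5674)
o(23, S(-13)) + J = 23 + 3953/2522 = 61959/2522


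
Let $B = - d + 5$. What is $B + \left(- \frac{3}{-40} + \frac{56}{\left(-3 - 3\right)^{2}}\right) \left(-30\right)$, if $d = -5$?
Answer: $- \frac{467}{12} \approx -38.917$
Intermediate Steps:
$B = 10$ ($B = \left(-1\right) \left(-5\right) + 5 = 5 + 5 = 10$)
$B + \left(- \frac{3}{-40} + \frac{56}{\left(-3 - 3\right)^{2}}\right) \left(-30\right) = 10 + \left(- \frac{3}{-40} + \frac{56}{\left(-3 - 3\right)^{2}}\right) \left(-30\right) = 10 + \left(\left(-3\right) \left(- \frac{1}{40}\right) + \frac{56}{\left(-6\right)^{2}}\right) \left(-30\right) = 10 + \left(\frac{3}{40} + \frac{56}{36}\right) \left(-30\right) = 10 + \left(\frac{3}{40} + 56 \cdot \frac{1}{36}\right) \left(-30\right) = 10 + \left(\frac{3}{40} + \frac{14}{9}\right) \left(-30\right) = 10 + \frac{587}{360} \left(-30\right) = 10 - \frac{587}{12} = - \frac{467}{12}$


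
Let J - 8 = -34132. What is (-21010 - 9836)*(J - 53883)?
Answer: 2714663922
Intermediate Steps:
J = -34124 (J = 8 - 34132 = -34124)
(-21010 - 9836)*(J - 53883) = (-21010 - 9836)*(-34124 - 53883) = -30846*(-88007) = 2714663922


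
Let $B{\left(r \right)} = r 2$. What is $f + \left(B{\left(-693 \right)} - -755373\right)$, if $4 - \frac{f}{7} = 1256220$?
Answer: $-8039525$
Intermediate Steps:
$B{\left(r \right)} = 2 r$
$f = -8793512$ ($f = 28 - 8793540 = -8793512$)
$f + \left(B{\left(-693 \right)} - -755373\right) = -8793512 + \left(2 \left(-693\right) - -755373\right) = -8793512 + \left(-1386 + 755373\right) = -8793512 + 753987 = -8039525$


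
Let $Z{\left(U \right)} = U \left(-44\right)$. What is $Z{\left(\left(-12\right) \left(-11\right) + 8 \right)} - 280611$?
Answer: $-286771$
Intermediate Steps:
$Z{\left(U \right)} = - 44 U$
$Z{\left(\left(-12\right) \left(-11\right) + 8 \right)} - 280611 = - 44 \left(\left(-12\right) \left(-11\right) + 8\right) - 280611 = - 44 \left(132 + 8\right) - 280611 = \left(-44\right) 140 - 280611 = -6160 - 280611 = -286771$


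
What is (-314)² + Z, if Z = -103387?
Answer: -4791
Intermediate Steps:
(-314)² + Z = (-314)² - 103387 = 98596 - 103387 = -4791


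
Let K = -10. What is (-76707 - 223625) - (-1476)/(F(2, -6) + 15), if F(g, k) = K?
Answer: -1500184/5 ≈ -3.0004e+5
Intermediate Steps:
F(g, k) = -10
(-76707 - 223625) - (-1476)/(F(2, -6) + 15) = (-76707 - 223625) - (-1476)/(-10 + 15) = -300332 - (-1476)/5 = -300332 - 1*(-1476/5) = -300332 + 1476/5 = -1500184/5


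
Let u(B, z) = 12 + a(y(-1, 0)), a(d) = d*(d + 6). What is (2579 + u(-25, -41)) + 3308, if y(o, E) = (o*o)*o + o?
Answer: 5891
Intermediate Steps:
y(o, E) = o + o³ (y(o, E) = o²*o + o = o³ + o = o + o³)
a(d) = d*(6 + d)
u(B, z) = 4 (u(B, z) = 12 + (-1 + (-1)³)*(6 + (-1 + (-1)³)) = 12 + (-1 - 1)*(6 + (-1 - 1)) = 12 - 2*(6 - 2) = 12 - 2*4 = 12 - 8 = 4)
(2579 + u(-25, -41)) + 3308 = (2579 + 4) + 3308 = 2583 + 3308 = 5891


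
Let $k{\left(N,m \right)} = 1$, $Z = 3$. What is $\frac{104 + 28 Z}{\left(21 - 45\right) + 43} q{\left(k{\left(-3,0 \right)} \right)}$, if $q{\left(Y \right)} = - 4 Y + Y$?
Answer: $- \frac{564}{19} \approx -29.684$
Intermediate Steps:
$q{\left(Y \right)} = - 3 Y$
$\frac{104 + 28 Z}{\left(21 - 45\right) + 43} q{\left(k{\left(-3,0 \right)} \right)} = \frac{104 + 28 \cdot 3}{\left(21 - 45\right) + 43} \left(\left(-3\right) 1\right) = \frac{104 + 84}{-24 + 43} \left(-3\right) = \frac{188}{19} \left(-3\right) = - \frac{564}{19}$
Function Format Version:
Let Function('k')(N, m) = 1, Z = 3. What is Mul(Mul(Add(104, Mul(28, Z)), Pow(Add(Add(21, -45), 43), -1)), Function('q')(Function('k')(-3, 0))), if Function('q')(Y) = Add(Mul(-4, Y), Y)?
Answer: Rational(-564, 19) ≈ -29.684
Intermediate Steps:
Function('q')(Y) = Mul(-3, Y)
Mul(Mul(Add(104, Mul(28, Z)), Pow(Add(Add(21, -45), 43), -1)), Function('q')(Function('k')(-3, 0))) = Mul(Mul(Add(104, Mul(28, 3)), Pow(Add(Add(21, -45), 43), -1)), Mul(-3, 1)) = Mul(Mul(Add(104, 84), Pow(Add(-24, 43), -1)), -3) = Mul(Mul(188, Pow(19, -1)), -3) = Mul(Mul(188, Rational(1, 19)), -3) = Mul(Rational(188, 19), -3) = Rational(-564, 19)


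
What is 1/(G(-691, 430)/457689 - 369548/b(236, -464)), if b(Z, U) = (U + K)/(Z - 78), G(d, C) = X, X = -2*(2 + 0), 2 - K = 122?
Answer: 33411297/3340476577505 ≈ 1.0002e-5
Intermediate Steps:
K = -120 (K = 2 - 1*122 = 2 - 122 = -120)
X = -4 (X = -2*2 = -4)
G(d, C) = -4
b(Z, U) = (-120 + U)/(-78 + Z) (b(Z, U) = (U - 120)/(Z - 78) = (-120 + U)/(-78 + Z))
1/(G(-691, 430)/457689 - 369548/b(236, -464)) = 1/(-4/457689 - 369548*(-78 + 236)/(-120 - 464)) = 1/(-4*1/457689 - 369548/(-584/158)) = 1/(-4/457689 - 369548/((1/158)*(-584))) = 1/(-4/457689 - 369548/(-292/79)) = 1/(-4/457689 - 369548*(-79/292)) = 1/(-4/457689 + 7298573/73) = 1/(3340476577505/33411297) = 33411297/3340476577505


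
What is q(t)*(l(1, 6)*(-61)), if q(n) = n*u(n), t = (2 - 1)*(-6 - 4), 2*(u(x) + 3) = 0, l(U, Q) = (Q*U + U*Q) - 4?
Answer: -14640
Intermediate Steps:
l(U, Q) = -4 + 2*Q*U (l(U, Q) = (Q*U + Q*U) - 4 = 2*Q*U - 4 = -4 + 2*Q*U)
u(x) = -3 (u(x) = -3 + (½)*0 = -3 + 0 = -3)
t = -10 (t = 1*(-10) = -10)
q(n) = -3*n (q(n) = n*(-3) = -3*n)
q(t)*(l(1, 6)*(-61)) = (-3*(-10))*((-4 + 2*6*1)*(-61)) = 30*((-4 + 12)*(-61)) = 30*(8*(-61)) = 30*(-488) = -14640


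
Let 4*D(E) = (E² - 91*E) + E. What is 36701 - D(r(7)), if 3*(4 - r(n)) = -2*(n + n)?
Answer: 332609/9 ≈ 36957.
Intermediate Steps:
r(n) = 4 + 4*n/3 (r(n) = 4 - (-2)*(n + n)/3 = 4 - (-2)*2*n/3 = 4 - (-4)*n/3 = 4 + 4*n/3)
D(E) = -45*E/2 + E²/4 (D(E) = ((E² - 91*E) + E)/4 = (E² - 90*E)/4 = -45*E/2 + E²/4)
36701 - D(r(7)) = 36701 - (4 + (4/3)*7)*(-90 + (4 + (4/3)*7))/4 = 36701 - (4 + 28/3)*(-90 + (4 + 28/3))/4 = 36701 - 40*(-90 + 40/3)/(4*3) = 36701 - 40*(-230)/(4*3*3) = 36701 - 1*(-2300/9) = 36701 + 2300/9 = 332609/9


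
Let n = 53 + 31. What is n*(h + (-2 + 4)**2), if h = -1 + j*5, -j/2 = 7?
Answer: -5628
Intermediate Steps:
j = -14 (j = -2*7 = -14)
n = 84
h = -71 (h = -1 - 14*5 = -1 - 70 = -71)
n*(h + (-2 + 4)**2) = 84*(-71 + (-2 + 4)**2) = 84*(-71 + 2**2) = 84*(-71 + 4) = 84*(-67) = -5628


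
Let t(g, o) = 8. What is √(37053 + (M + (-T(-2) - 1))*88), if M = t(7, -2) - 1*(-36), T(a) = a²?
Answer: √40485 ≈ 201.21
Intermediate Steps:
M = 44 (M = 8 - 1*(-36) = 8 + 36 = 44)
√(37053 + (M + (-T(-2) - 1))*88) = √(37053 + (44 + (-1*(-2)² - 1))*88) = √(37053 + (44 + (-1*4 - 1))*88) = √(37053 + (44 + (-4 - 1))*88) = √(37053 + (44 - 5)*88) = √(37053 + 39*88) = √(37053 + 3432) = √40485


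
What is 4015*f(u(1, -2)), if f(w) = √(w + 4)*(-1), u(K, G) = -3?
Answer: -4015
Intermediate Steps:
f(w) = -√(4 + w) (f(w) = √(4 + w)*(-1) = -√(4 + w))
4015*f(u(1, -2)) = 4015*(-√(4 - 3)) = 4015*(-√1) = 4015*(-1*1) = 4015*(-1) = -4015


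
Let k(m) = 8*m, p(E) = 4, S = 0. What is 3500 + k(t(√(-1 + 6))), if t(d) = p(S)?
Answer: 3532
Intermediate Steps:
t(d) = 4
3500 + k(t(√(-1 + 6))) = 3500 + 8*4 = 3500 + 32 = 3532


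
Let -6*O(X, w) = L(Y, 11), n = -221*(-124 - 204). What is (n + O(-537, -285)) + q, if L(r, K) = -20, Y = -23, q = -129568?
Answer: -171230/3 ≈ -57077.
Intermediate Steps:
n = 72488 (n = -221*(-328) = 72488)
O(X, w) = 10/3 (O(X, w) = -⅙*(-20) = 10/3)
(n + O(-537, -285)) + q = (72488 + 10/3) - 129568 = 217474/3 - 129568 = -171230/3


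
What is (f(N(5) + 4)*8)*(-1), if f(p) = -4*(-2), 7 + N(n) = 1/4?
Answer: -64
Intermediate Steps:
N(n) = -27/4 (N(n) = -7 + 1/4 = -7 + ¼ = -27/4)
f(p) = 8
(f(N(5) + 4)*8)*(-1) = (8*8)*(-1) = 64*(-1) = -64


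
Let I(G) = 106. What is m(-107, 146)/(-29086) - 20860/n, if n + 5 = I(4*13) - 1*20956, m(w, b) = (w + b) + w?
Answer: 60815210/60658853 ≈ 1.0026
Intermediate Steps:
m(w, b) = b + 2*w (m(w, b) = (b + w) + w = b + 2*w)
n = -20855 (n = -5 + (106 - 1*20956) = -5 + (106 - 20956) = -5 - 20850 = -20855)
m(-107, 146)/(-29086) - 20860/n = (146 + 2*(-107))/(-29086) - 20860/(-20855) = (146 - 214)*(-1/29086) - 20860*(-1/20855) = -68*(-1/29086) + 4172/4171 = 34/14543 + 4172/4171 = 60815210/60658853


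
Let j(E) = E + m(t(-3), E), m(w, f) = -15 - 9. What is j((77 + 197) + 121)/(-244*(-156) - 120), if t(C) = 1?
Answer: 371/37944 ≈ 0.0097776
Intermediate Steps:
m(w, f) = -24
j(E) = -24 + E (j(E) = E - 24 = -24 + E)
j((77 + 197) + 121)/(-244*(-156) - 120) = (-24 + ((77 + 197) + 121))/(-244*(-156) - 120) = (-24 + (274 + 121))/(38064 - 120) = (-24 + 395)/37944 = 371*(1/37944) = 371/37944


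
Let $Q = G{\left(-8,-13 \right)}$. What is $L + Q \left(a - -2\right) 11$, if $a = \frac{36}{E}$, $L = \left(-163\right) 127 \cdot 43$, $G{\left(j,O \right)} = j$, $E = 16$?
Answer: $-890517$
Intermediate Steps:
$Q = -8$
$L = -890143$ ($L = \left(-20701\right) 43 = -890143$)
$a = \frac{9}{4}$ ($a = \frac{36}{16} = 36 \cdot \frac{1}{16} = \frac{9}{4} \approx 2.25$)
$L + Q \left(a - -2\right) 11 = -890143 + - 8 \left(\frac{9}{4} - -2\right) 11 = -890143 + - 8 \left(\frac{9}{4} + 2\right) 11 = -890143 + \left(-8\right) \frac{17}{4} \cdot 11 = -890143 - 374 = -890517$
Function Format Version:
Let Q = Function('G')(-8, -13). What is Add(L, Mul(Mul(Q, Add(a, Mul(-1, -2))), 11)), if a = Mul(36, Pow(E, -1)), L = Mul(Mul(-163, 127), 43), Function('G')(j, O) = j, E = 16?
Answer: -890517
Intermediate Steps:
Q = -8
L = -890143 (L = Mul(-20701, 43) = -890143)
a = Rational(9, 4) (a = Mul(36, Pow(16, -1)) = Mul(36, Rational(1, 16)) = Rational(9, 4) ≈ 2.2500)
Add(L, Mul(Mul(Q, Add(a, Mul(-1, -2))), 11)) = Add(-890143, Mul(Mul(-8, Add(Rational(9, 4), Mul(-1, -2))), 11)) = Add(-890143, Mul(Mul(-8, Add(Rational(9, 4), 2)), 11)) = Add(-890143, Mul(Mul(-8, Rational(17, 4)), 11)) = Add(-890143, Mul(-34, 11)) = Add(-890143, -374) = -890517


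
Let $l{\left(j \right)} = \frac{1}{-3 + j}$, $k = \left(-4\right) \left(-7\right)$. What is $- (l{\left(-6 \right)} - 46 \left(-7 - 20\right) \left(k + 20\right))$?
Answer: $- \frac{536543}{9} \approx -59616.0$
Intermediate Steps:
$k = 28$
$- (l{\left(-6 \right)} - 46 \left(-7 - 20\right) \left(k + 20\right)) = - (\frac{1}{-3 - 6} - 46 \left(-7 - 20\right) \left(28 + 20\right)) = - (\frac{1}{-9} - 46 \left(\left(-27\right) 48\right)) = - (- \frac{1}{9} - -59616) = - (- \frac{1}{9} + 59616) = \left(-1\right) \frac{536543}{9} = - \frac{536543}{9}$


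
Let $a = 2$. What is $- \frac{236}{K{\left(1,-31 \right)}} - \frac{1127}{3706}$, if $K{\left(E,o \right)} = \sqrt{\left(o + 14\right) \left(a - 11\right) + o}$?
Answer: $- \frac{1127}{3706} - \frac{118 \sqrt{122}}{61} \approx -21.671$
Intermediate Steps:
$K{\left(E,o \right)} = \sqrt{-126 - 8 o}$ ($K{\left(E,o \right)} = \sqrt{\left(o + 14\right) \left(2 - 11\right) + o} = \sqrt{\left(14 + o\right) \left(-9\right) + o} = \sqrt{\left(-126 - 9 o\right) + o} = \sqrt{-126 - 8 o}$)
$- \frac{236}{K{\left(1,-31 \right)}} - \frac{1127}{3706} = - \frac{236}{\sqrt{-126 - -248}} - \frac{1127}{3706} = - \frac{236}{\sqrt{-126 + 248}} - \frac{1127}{3706} = - \frac{236}{\sqrt{122}} - \frac{1127}{3706} = - 236 \frac{\sqrt{122}}{122} - \frac{1127}{3706} = - \frac{118 \sqrt{122}}{61} - \frac{1127}{3706} = - \frac{1127}{3706} - \frac{118 \sqrt{122}}{61}$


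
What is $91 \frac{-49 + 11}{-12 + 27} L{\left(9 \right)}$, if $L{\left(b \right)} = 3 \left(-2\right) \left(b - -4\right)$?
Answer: $\frac{89908}{5} \approx 17982.0$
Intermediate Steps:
$L{\left(b \right)} = -24 - 6 b$ ($L{\left(b \right)} = - 6 \left(b + 4\right) = - 6 \left(4 + b\right) = -24 - 6 b$)
$91 \frac{-49 + 11}{-12 + 27} L{\left(9 \right)} = 91 \frac{-49 + 11}{-12 + 27} \left(-24 - 54\right) = 91 \left(- \frac{38}{15}\right) \left(-24 - 54\right) = 91 \left(\left(-38\right) \frac{1}{15}\right) \left(-78\right) = 91 \left(- \frac{38}{15}\right) \left(-78\right) = \left(- \frac{3458}{15}\right) \left(-78\right) = \frac{89908}{5}$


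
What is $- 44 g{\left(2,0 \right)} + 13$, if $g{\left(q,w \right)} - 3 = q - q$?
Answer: $-119$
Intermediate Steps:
$g{\left(q,w \right)} = 3$ ($g{\left(q,w \right)} = 3 + \left(q - q\right) = 3 + 0 = 3$)
$- 44 g{\left(2,0 \right)} + 13 = \left(-44\right) 3 + 13 = -132 + 13 = -119$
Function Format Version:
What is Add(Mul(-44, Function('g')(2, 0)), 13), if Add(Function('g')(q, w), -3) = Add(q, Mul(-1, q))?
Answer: -119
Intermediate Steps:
Function('g')(q, w) = 3 (Function('g')(q, w) = Add(3, Add(q, Mul(-1, q))) = Add(3, 0) = 3)
Add(Mul(-44, Function('g')(2, 0)), 13) = Add(Mul(-44, 3), 13) = Add(-132, 13) = -119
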